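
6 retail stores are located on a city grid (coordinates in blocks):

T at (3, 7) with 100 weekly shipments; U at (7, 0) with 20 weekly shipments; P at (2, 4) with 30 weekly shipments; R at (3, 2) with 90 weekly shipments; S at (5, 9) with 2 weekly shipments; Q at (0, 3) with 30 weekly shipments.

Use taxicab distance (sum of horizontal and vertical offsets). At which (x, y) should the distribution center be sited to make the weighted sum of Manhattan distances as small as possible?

Manhattan distance separates: Σwᵢ(|x−xᵢ|+|y−yᵢ|) = Σwᵢ|x−xᵢ| + Σwᵢ|y−yᵢ|, so x and y are optimised independently as 1-D weighted medians.
Total weight W = 272; half = 136.
x-coordinate, sorted with cumulative weight:
  x=0 (Q, w=30) cum 30
  x=2 (P, w=30) cum 60
  x=3 (T, w=100) cum 160  ← median
  x=3 (R, w=90) cum 250
  x=5 (S, w=2) cum 252
  x=7 (U, w=20) cum 272
⇒ x* = 3
y-coordinate, sorted with cumulative weight:
  y=0 (U, w=20) cum 20
  y=2 (R, w=90) cum 110
  y=3 (Q, w=30) cum 140  ← median
  y=4 (P, w=30) cum 170
  y=7 (T, w=100) cum 270
  y=9 (S, w=2) cum 272
⇒ y* = 3

(3, 3)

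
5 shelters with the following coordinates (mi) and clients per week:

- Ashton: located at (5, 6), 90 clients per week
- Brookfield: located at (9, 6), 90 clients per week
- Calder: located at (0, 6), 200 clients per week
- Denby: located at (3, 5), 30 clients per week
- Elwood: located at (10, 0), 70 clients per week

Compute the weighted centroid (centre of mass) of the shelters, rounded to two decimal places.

The minimiser of Σwᵢ‖p−pᵢ‖² is the weighted centroid p* = (Σwᵢpᵢ)/(Σwᵢ).
Σwᵢ = 480.
Σwᵢxᵢ = 90·5 + 90·9 + 200·0 + 30·3 + 70·10 = 2050.
Σwᵢyᵢ = 90·6 + 90·6 + 200·6 + 30·5 + 70·0 = 2430.
x* = 2050/480 = 4.27, y* = 2430/480 = 5.06.

(4.27, 5.06)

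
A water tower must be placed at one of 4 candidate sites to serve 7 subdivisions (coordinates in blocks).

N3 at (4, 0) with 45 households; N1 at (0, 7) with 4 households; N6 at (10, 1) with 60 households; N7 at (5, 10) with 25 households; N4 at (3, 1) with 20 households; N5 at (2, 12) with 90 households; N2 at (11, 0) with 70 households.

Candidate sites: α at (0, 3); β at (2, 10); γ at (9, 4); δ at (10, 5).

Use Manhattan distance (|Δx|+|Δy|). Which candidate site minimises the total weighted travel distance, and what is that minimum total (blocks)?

γ, total 2893 blocks

Total weighted distance at each candidate:
  α (0, 3): total = 3421
  β (2, 10): total = 3365
  γ (9, 4): total = 2893
  δ (10, 5): total = 3023
Minimum is at γ with total 2893 blocks.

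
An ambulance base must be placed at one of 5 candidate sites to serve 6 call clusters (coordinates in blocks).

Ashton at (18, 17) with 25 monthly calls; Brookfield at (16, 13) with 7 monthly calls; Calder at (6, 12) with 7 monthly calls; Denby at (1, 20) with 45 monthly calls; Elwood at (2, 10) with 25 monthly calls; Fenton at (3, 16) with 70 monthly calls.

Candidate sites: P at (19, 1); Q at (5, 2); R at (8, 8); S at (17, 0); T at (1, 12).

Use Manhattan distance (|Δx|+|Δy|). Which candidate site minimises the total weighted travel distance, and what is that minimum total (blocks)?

T, total 1552 blocks

Total weighted distance at each candidate:
  P (19, 1): total = 5183
  Q (5, 2): total = 3316
  R (8, 8): total = 2573
  S (17, 0): total = 5054
  T (1, 12): total = 1552
Minimum is at T with total 1552 blocks.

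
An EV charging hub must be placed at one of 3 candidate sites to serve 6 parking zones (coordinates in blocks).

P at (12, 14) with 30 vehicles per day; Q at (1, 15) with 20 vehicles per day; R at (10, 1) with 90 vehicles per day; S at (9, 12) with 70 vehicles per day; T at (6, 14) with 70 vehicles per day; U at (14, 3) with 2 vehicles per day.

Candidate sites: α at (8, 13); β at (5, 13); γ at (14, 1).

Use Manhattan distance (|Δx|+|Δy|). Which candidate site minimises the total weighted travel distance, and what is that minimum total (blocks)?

α, total 1972 blocks

Total weighted distance at each candidate:
  α (8, 13): total = 1972
  β (5, 13): total = 2418
  γ (14, 1): total = 3944
Minimum is at α with total 1972 blocks.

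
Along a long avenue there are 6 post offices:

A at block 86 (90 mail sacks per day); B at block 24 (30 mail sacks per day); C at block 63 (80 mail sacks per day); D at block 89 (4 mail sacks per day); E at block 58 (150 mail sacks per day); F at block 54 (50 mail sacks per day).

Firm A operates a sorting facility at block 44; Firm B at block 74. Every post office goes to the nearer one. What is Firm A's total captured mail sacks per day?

230

The indifferent point is the midpoint (44+74)/2 = 59; post offices left of it (closer to Firm A at 44) go to Firm A, those right go to Firm B.
  B at 24 (w=30) → Firm A
  F at 54 (w=50) → Firm A
  E at 58 (w=150) → Firm A
  C at 63 (w=80) → Firm B
  A at 86 (w=90) → Firm B
  D at 89 (w=4) → Firm B
Firm A captures 230; Firm B captures 174.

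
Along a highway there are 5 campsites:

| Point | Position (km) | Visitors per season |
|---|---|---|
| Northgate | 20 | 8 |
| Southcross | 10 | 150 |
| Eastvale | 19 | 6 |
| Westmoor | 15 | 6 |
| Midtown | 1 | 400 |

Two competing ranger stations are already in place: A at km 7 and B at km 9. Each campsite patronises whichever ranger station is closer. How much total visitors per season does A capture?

400

The indifferent point is the midpoint (7+9)/2 = 8; campsites left of it (closer to A at 7) go to A, those right go to B.
  Midtown at 1 (w=400) → A
  Southcross at 10 (w=150) → B
  Westmoor at 15 (w=6) → B
  Eastvale at 19 (w=6) → B
  Northgate at 20 (w=8) → B
A captures 400; B captures 170.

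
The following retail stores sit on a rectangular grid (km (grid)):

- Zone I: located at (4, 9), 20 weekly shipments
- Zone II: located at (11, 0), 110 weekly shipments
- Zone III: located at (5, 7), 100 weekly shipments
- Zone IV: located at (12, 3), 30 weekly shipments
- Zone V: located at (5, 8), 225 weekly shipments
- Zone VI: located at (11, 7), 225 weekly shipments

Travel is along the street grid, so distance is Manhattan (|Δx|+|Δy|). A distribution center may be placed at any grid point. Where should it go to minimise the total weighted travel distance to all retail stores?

Manhattan distance separates: Σwᵢ(|x−xᵢ|+|y−yᵢ|) = Σwᵢ|x−xᵢ| + Σwᵢ|y−yᵢ|, so x and y are optimised independently as 1-D weighted medians.
Total weight W = 710; half = 355.
x-coordinate, sorted with cumulative weight:
  x=4 (Zone I, w=20) cum 20
  x=5 (Zone III, w=100) cum 120
  x=5 (Zone V, w=225) cum 345
  x=11 (Zone II, w=110) cum 455  ← median
  x=11 (Zone VI, w=225) cum 680
  x=12 (Zone IV, w=30) cum 710
⇒ x* = 11
y-coordinate, sorted with cumulative weight:
  y=0 (Zone II, w=110) cum 110
  y=3 (Zone IV, w=30) cum 140
  y=7 (Zone III, w=100) cum 240
  y=7 (Zone VI, w=225) cum 465  ← median
  y=8 (Zone V, w=225) cum 690
  y=9 (Zone I, w=20) cum 710
⇒ y* = 7

(11, 7)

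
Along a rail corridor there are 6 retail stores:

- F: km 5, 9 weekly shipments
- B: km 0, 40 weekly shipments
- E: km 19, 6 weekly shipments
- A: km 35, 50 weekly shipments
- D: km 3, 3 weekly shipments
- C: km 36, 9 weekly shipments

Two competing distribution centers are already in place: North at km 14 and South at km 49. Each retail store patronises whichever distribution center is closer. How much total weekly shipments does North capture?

The indifferent point is the midpoint (14+49)/2 = 31.5; retail stores left of it (closer to North at 14) go to North, those right go to South.
  B at 0 (w=40) → North
  D at 3 (w=3) → North
  F at 5 (w=9) → North
  E at 19 (w=6) → North
  A at 35 (w=50) → South
  C at 36 (w=9) → South
North captures 58; South captures 59.

58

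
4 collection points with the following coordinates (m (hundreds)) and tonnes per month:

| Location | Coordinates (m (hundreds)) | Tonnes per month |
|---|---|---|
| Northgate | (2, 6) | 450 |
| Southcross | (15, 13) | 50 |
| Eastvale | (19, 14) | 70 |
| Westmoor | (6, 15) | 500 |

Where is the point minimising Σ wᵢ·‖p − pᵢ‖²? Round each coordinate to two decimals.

The minimiser of Σwᵢ‖p−pᵢ‖² is the weighted centroid p* = (Σwᵢpᵢ)/(Σwᵢ).
Σwᵢ = 1070.
Σwᵢxᵢ = 450·2 + 50·15 + 70·19 + 500·6 = 5980.
Σwᵢyᵢ = 450·6 + 50·13 + 70·14 + 500·15 = 11830.
x* = 5980/1070 = 5.59, y* = 11830/1070 = 11.06.

(5.59, 11.06)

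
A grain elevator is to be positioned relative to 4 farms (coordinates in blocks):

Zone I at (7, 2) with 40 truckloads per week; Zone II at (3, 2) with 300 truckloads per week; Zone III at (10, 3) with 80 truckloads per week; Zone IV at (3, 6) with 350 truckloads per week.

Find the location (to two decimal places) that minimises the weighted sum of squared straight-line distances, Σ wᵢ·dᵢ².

(3.94, 3.92)

The minimiser of Σwᵢ‖p−pᵢ‖² is the weighted centroid p* = (Σwᵢpᵢ)/(Σwᵢ).
Σwᵢ = 770.
Σwᵢxᵢ = 40·7 + 300·3 + 80·10 + 350·3 = 3030.
Σwᵢyᵢ = 40·2 + 300·2 + 80·3 + 350·6 = 3020.
x* = 3030/770 = 3.94, y* = 3020/770 = 3.92.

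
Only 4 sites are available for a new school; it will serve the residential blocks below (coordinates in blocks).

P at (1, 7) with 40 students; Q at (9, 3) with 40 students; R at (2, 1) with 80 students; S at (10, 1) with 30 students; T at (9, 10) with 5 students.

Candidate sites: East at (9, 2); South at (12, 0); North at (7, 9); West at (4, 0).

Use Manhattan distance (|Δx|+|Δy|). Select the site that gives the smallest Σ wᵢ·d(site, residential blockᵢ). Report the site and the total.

West, total 1245 blocks

Total weighted distance at each candidate:
  East (9, 2): total = 1300
  South (12, 0): total = 1995
  North (7, 9): total = 2025
  West (4, 0): total = 1245
Minimum is at West with total 1245 blocks.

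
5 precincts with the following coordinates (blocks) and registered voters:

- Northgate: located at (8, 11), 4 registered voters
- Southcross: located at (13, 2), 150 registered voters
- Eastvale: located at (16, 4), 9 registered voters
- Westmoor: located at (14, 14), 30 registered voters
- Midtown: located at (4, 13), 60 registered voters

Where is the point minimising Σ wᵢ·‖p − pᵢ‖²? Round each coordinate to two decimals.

The minimiser of Σwᵢ‖p−pᵢ‖² is the weighted centroid p* = (Σwᵢpᵢ)/(Σwᵢ).
Σwᵢ = 253.
Σwᵢxᵢ = 4·8 + 150·13 + 9·16 + 30·14 + 60·4 = 2786.
Σwᵢyᵢ = 4·11 + 150·2 + 9·4 + 30·14 + 60·13 = 1580.
x* = 2786/253 = 11.01, y* = 1580/253 = 6.25.

(11.01, 6.25)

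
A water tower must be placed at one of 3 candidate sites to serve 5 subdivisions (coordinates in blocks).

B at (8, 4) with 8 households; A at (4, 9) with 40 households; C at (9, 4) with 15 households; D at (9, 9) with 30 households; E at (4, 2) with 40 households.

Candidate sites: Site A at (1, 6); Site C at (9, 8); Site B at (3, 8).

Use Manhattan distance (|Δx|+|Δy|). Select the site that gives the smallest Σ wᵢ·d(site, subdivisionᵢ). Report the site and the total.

Site B, total 792 blocks

Total weighted distance at each candidate:
  Site A (1, 6): total = 1072
  Site C (9, 8): total = 810
  Site B (3, 8): total = 792
Minimum is at Site B with total 792 blocks.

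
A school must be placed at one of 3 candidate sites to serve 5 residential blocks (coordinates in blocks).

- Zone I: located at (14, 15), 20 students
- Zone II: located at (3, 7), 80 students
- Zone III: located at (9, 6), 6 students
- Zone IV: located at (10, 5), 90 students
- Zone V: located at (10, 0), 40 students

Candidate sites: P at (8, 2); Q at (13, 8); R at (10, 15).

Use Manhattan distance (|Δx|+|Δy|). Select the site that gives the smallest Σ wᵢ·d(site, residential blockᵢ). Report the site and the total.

P, total 1820 blocks

Total weighted distance at each candidate:
  P (8, 2): total = 1820
  Q (13, 8): total = 2056
  R (10, 15): total = 2840
Minimum is at P with total 1820 blocks.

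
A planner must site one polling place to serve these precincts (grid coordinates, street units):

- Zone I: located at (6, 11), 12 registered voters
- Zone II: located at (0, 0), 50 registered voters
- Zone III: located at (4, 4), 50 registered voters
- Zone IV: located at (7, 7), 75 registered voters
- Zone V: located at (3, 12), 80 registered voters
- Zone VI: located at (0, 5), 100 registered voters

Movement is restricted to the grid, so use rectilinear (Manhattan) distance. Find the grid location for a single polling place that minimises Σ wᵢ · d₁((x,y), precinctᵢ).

(3, 5)

Manhattan distance separates: Σwᵢ(|x−xᵢ|+|y−yᵢ|) = Σwᵢ|x−xᵢ| + Σwᵢ|y−yᵢ|, so x and y are optimised independently as 1-D weighted medians.
Total weight W = 367; half = 183.5.
x-coordinate, sorted with cumulative weight:
  x=0 (Zone II, w=50) cum 50
  x=0 (Zone VI, w=100) cum 150
  x=3 (Zone V, w=80) cum 230  ← median
  x=4 (Zone III, w=50) cum 280
  x=6 (Zone I, w=12) cum 292
  x=7 (Zone IV, w=75) cum 367
⇒ x* = 3
y-coordinate, sorted with cumulative weight:
  y=0 (Zone II, w=50) cum 50
  y=4 (Zone III, w=50) cum 100
  y=5 (Zone VI, w=100) cum 200  ← median
  y=7 (Zone IV, w=75) cum 275
  y=11 (Zone I, w=12) cum 287
  y=12 (Zone V, w=80) cum 367
⇒ y* = 5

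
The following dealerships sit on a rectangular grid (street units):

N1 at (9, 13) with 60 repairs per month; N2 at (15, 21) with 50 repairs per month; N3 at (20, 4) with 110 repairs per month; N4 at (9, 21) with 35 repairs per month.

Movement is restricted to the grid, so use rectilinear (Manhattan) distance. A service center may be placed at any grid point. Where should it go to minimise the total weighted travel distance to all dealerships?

(15, 13)

Manhattan distance separates: Σwᵢ(|x−xᵢ|+|y−yᵢ|) = Σwᵢ|x−xᵢ| + Σwᵢ|y−yᵢ|, so x and y are optimised independently as 1-D weighted medians.
Total weight W = 255; half = 127.5.
x-coordinate, sorted with cumulative weight:
  x=9 (N1, w=60) cum 60
  x=9 (N4, w=35) cum 95
  x=15 (N2, w=50) cum 145  ← median
  x=20 (N3, w=110) cum 255
⇒ x* = 15
y-coordinate, sorted with cumulative weight:
  y=4 (N3, w=110) cum 110
  y=13 (N1, w=60) cum 170  ← median
  y=21 (N2, w=50) cum 220
  y=21 (N4, w=35) cum 255
⇒ y* = 13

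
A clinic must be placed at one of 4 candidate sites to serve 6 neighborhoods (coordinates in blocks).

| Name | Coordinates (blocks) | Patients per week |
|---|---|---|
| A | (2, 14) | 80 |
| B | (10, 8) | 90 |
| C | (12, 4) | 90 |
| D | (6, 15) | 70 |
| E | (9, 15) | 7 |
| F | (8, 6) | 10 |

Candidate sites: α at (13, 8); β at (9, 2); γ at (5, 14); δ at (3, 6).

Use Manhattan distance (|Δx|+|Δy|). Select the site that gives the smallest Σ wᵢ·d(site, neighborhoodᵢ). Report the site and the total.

γ, total 3045 blocks

Total weighted distance at each candidate:
  α (13, 8): total = 3207
  β (9, 2): total = 3861
  γ (5, 14): total = 3045
  δ (3, 6): total = 3515
Minimum is at γ with total 3045 blocks.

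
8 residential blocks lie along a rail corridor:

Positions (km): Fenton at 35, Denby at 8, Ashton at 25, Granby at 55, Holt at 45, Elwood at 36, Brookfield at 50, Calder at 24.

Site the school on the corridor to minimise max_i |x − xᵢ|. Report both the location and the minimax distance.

The 1-center on a line is the midpoint of the two extreme points: leftmost at 8, rightmost at 55.
Optimal location = (8 + 55)/2 = 31.5; maximum distance = (55 − 8)/2 = 23.5.

location 31.5, max distance 23.5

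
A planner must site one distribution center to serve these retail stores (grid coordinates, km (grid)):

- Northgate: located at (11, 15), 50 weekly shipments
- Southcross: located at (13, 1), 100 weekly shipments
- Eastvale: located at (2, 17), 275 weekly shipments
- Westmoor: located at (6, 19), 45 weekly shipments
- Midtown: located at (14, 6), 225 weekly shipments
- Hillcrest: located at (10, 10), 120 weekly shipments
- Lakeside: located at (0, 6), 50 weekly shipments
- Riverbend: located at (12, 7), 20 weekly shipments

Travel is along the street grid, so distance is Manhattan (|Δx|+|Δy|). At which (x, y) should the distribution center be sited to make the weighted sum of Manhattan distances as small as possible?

Manhattan distance separates: Σwᵢ(|x−xᵢ|+|y−yᵢ|) = Σwᵢ|x−xᵢ| + Σwᵢ|y−yᵢ|, so x and y are optimised independently as 1-D weighted medians.
Total weight W = 885; half = 442.5.
x-coordinate, sorted with cumulative weight:
  x=0 (Lakeside, w=50) cum 50
  x=2 (Eastvale, w=275) cum 325
  x=6 (Westmoor, w=45) cum 370
  x=10 (Hillcrest, w=120) cum 490  ← median
  x=11 (Northgate, w=50) cum 540
  x=12 (Riverbend, w=20) cum 560
  x=13 (Southcross, w=100) cum 660
  x=14 (Midtown, w=225) cum 885
⇒ x* = 10
y-coordinate, sorted with cumulative weight:
  y=1 (Southcross, w=100) cum 100
  y=6 (Midtown, w=225) cum 325
  y=6 (Lakeside, w=50) cum 375
  y=7 (Riverbend, w=20) cum 395
  y=10 (Hillcrest, w=120) cum 515  ← median
  y=15 (Northgate, w=50) cum 565
  y=17 (Eastvale, w=275) cum 840
  y=19 (Westmoor, w=45) cum 885
⇒ y* = 10

(10, 10)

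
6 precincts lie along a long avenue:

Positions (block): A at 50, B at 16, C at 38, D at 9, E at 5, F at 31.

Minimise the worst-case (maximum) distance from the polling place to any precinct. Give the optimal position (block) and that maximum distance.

The 1-center on a line is the midpoint of the two extreme points: leftmost at 5, rightmost at 50.
Optimal location = (5 + 50)/2 = 27.5; maximum distance = (50 − 5)/2 = 22.5.

location 27.5, max distance 22.5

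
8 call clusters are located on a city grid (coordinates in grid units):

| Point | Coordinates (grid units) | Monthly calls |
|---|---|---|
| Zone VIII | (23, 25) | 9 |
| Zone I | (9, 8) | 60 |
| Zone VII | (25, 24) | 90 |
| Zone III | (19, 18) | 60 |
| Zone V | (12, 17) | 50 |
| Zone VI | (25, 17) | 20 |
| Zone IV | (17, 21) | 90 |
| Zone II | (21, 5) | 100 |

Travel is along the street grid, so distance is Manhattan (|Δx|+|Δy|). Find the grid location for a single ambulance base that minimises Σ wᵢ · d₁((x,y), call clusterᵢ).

(19, 18)

Manhattan distance separates: Σwᵢ(|x−xᵢ|+|y−yᵢ|) = Σwᵢ|x−xᵢ| + Σwᵢ|y−yᵢ|, so x and y are optimised independently as 1-D weighted medians.
Total weight W = 479; half = 239.5.
x-coordinate, sorted with cumulative weight:
  x=9 (Zone I, w=60) cum 60
  x=12 (Zone V, w=50) cum 110
  x=17 (Zone IV, w=90) cum 200
  x=19 (Zone III, w=60) cum 260  ← median
  x=21 (Zone II, w=100) cum 360
  x=23 (Zone VIII, w=9) cum 369
  x=25 (Zone VII, w=90) cum 459
  x=25 (Zone VI, w=20) cum 479
⇒ x* = 19
y-coordinate, sorted with cumulative weight:
  y=5 (Zone II, w=100) cum 100
  y=8 (Zone I, w=60) cum 160
  y=17 (Zone V, w=50) cum 210
  y=17 (Zone VI, w=20) cum 230
  y=18 (Zone III, w=60) cum 290  ← median
  y=21 (Zone IV, w=90) cum 380
  y=24 (Zone VII, w=90) cum 470
  y=25 (Zone VIII, w=9) cum 479
⇒ y* = 18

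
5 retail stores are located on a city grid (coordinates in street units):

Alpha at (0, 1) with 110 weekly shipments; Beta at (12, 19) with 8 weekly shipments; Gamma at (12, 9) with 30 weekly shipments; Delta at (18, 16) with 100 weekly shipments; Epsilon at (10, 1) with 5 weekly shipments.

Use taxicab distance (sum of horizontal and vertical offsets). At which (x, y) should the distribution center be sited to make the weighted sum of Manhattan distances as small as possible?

Manhattan distance separates: Σwᵢ(|x−xᵢ|+|y−yᵢ|) = Σwᵢ|x−xᵢ| + Σwᵢ|y−yᵢ|, so x and y are optimised independently as 1-D weighted medians.
Total weight W = 253; half = 126.5.
x-coordinate, sorted with cumulative weight:
  x=0 (Alpha, w=110) cum 110
  x=10 (Epsilon, w=5) cum 115
  x=12 (Beta, w=8) cum 123
  x=12 (Gamma, w=30) cum 153  ← median
  x=18 (Delta, w=100) cum 253
⇒ x* = 12
y-coordinate, sorted with cumulative weight:
  y=1 (Alpha, w=110) cum 110
  y=1 (Epsilon, w=5) cum 115
  y=9 (Gamma, w=30) cum 145  ← median
  y=16 (Delta, w=100) cum 245
  y=19 (Beta, w=8) cum 253
⇒ y* = 9

(12, 9)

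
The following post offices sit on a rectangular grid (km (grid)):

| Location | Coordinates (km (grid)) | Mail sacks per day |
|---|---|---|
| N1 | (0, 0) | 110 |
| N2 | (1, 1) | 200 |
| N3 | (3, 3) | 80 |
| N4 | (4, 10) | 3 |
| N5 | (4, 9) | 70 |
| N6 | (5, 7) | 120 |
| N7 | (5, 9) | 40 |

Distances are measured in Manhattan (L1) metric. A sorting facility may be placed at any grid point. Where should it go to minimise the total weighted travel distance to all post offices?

(3, 3)

Manhattan distance separates: Σwᵢ(|x−xᵢ|+|y−yᵢ|) = Σwᵢ|x−xᵢ| + Σwᵢ|y−yᵢ|, so x and y are optimised independently as 1-D weighted medians.
Total weight W = 623; half = 311.5.
x-coordinate, sorted with cumulative weight:
  x=0 (N1, w=110) cum 110
  x=1 (N2, w=200) cum 310
  x=3 (N3, w=80) cum 390  ← median
  x=4 (N4, w=3) cum 393
  x=4 (N5, w=70) cum 463
  x=5 (N6, w=120) cum 583
  x=5 (N7, w=40) cum 623
⇒ x* = 3
y-coordinate, sorted with cumulative weight:
  y=0 (N1, w=110) cum 110
  y=1 (N2, w=200) cum 310
  y=3 (N3, w=80) cum 390  ← median
  y=7 (N6, w=120) cum 510
  y=9 (N5, w=70) cum 580
  y=9 (N7, w=40) cum 620
  y=10 (N4, w=3) cum 623
⇒ y* = 3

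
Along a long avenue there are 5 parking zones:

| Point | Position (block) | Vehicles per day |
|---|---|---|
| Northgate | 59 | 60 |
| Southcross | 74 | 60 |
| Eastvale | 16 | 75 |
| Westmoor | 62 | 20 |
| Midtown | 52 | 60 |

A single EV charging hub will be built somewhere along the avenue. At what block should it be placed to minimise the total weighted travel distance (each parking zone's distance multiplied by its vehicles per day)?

For a sum of weighted absolute distances on a line, the optimum is the weighted median (not the mean). Total weight W = 275; half-weight = 137.5.
Sort by position and accumulate weight:
  block 16 (Eastvale, w=75) → cum 75
  block 52 (Midtown, w=60) → cum 135
  block 59 (Northgate, w=60) → cum 195  ≥ 137.5 → median here
  block 62 (Westmoor, w=20) → cum 215
  block 74 (Southcross, w=60) → cum 275
Optimal location: block 59.

x = 59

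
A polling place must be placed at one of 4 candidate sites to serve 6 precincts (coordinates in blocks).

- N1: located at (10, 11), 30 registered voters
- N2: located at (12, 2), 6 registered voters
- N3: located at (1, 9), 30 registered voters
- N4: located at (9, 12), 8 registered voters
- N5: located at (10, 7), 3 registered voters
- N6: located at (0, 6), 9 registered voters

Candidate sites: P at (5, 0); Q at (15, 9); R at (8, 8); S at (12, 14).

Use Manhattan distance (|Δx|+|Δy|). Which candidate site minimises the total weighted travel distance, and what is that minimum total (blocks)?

Total weighted distance at each candidate:
  P (5, 0): total = 1187
  Q (15, 9): total = 945
  R (8, 8): total = 589
  S (12, 14): total = 949
Minimum is at R with total 589 blocks.

R, total 589 blocks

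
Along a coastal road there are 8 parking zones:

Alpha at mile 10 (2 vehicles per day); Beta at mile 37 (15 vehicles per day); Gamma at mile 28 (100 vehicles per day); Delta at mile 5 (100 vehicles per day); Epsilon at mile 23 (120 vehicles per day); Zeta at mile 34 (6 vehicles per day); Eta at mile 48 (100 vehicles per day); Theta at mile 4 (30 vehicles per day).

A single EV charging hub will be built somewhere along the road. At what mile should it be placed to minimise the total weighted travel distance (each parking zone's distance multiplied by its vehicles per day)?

x = 23

For a sum of weighted absolute distances on a line, the optimum is the weighted median (not the mean). Total weight W = 473; half-weight = 236.5.
Sort by position and accumulate weight:
  mile 4 (Theta, w=30) → cum 30
  mile 5 (Delta, w=100) → cum 130
  mile 10 (Alpha, w=2) → cum 132
  mile 23 (Epsilon, w=120) → cum 252  ≥ 236.5 → median here
  mile 28 (Gamma, w=100) → cum 352
  mile 34 (Zeta, w=6) → cum 358
  mile 37 (Beta, w=15) → cum 373
  mile 48 (Eta, w=100) → cum 473
Optimal location: mile 23.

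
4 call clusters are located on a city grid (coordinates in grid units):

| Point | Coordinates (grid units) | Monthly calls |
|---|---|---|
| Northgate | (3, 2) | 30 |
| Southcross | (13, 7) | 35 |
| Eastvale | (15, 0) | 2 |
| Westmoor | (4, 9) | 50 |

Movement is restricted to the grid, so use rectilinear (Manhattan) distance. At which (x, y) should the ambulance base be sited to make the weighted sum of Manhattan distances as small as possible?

Manhattan distance separates: Σwᵢ(|x−xᵢ|+|y−yᵢ|) = Σwᵢ|x−xᵢ| + Σwᵢ|y−yᵢ|, so x and y are optimised independently as 1-D weighted medians.
Total weight W = 117; half = 58.5.
x-coordinate, sorted with cumulative weight:
  x=3 (Northgate, w=30) cum 30
  x=4 (Westmoor, w=50) cum 80  ← median
  x=13 (Southcross, w=35) cum 115
  x=15 (Eastvale, w=2) cum 117
⇒ x* = 4
y-coordinate, sorted with cumulative weight:
  y=0 (Eastvale, w=2) cum 2
  y=2 (Northgate, w=30) cum 32
  y=7 (Southcross, w=35) cum 67  ← median
  y=9 (Westmoor, w=50) cum 117
⇒ y* = 7

(4, 7)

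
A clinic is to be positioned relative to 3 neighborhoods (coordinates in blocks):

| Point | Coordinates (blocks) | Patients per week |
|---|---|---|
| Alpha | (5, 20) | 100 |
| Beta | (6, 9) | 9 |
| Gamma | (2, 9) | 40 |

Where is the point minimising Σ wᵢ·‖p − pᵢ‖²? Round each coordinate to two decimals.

(4.26, 16.38)

The minimiser of Σwᵢ‖p−pᵢ‖² is the weighted centroid p* = (Σwᵢpᵢ)/(Σwᵢ).
Σwᵢ = 149.
Σwᵢxᵢ = 100·5 + 9·6 + 40·2 = 634.
Σwᵢyᵢ = 100·20 + 9·9 + 40·9 = 2441.
x* = 634/149 = 4.26, y* = 2441/149 = 16.38.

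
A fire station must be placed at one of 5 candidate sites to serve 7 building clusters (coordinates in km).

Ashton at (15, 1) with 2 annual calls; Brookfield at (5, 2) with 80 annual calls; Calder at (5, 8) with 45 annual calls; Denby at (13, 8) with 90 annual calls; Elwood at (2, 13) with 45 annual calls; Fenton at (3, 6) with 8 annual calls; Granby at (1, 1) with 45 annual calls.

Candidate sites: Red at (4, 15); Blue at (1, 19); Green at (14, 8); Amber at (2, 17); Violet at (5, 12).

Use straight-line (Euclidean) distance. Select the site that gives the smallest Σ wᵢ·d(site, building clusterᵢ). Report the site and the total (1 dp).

Violet, total 2534.3 km

Total weighted distance at each candidate:
  Red (4, 15): total = 3267.1
  Blue (1, 19): total = 4623.5
  Green (14, 8): total = 2713.3
  Amber (2, 17): total = 3960.8
  Violet (5, 12): total = 2534.3
Minimum is at Violet with total 2534.3 km.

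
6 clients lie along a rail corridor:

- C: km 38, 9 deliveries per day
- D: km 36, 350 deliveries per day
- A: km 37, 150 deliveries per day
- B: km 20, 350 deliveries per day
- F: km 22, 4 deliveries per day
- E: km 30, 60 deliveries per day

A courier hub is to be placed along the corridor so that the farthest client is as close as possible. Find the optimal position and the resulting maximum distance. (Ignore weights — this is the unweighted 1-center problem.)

location 29, max distance 9

The 1-center on a line is the midpoint of the two extreme points: leftmost at 20, rightmost at 38.
Optimal location = (20 + 38)/2 = 29; maximum distance = (38 − 20)/2 = 9.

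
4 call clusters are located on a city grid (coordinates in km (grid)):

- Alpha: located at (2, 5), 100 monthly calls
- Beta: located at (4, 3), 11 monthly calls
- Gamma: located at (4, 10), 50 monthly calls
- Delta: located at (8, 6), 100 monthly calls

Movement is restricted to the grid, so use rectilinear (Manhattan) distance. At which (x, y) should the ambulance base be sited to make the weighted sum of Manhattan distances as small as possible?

(4, 6)

Manhattan distance separates: Σwᵢ(|x−xᵢ|+|y−yᵢ|) = Σwᵢ|x−xᵢ| + Σwᵢ|y−yᵢ|, so x and y are optimised independently as 1-D weighted medians.
Total weight W = 261; half = 130.5.
x-coordinate, sorted with cumulative weight:
  x=2 (Alpha, w=100) cum 100
  x=4 (Beta, w=11) cum 111
  x=4 (Gamma, w=50) cum 161  ← median
  x=8 (Delta, w=100) cum 261
⇒ x* = 4
y-coordinate, sorted with cumulative weight:
  y=3 (Beta, w=11) cum 11
  y=5 (Alpha, w=100) cum 111
  y=6 (Delta, w=100) cum 211  ← median
  y=10 (Gamma, w=50) cum 261
⇒ y* = 6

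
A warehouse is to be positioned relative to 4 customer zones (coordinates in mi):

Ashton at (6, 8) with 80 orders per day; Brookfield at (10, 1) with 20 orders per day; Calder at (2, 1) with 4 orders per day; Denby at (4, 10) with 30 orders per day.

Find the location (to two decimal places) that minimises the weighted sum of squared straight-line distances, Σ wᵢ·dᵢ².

(6.03, 7.19)

The minimiser of Σwᵢ‖p−pᵢ‖² is the weighted centroid p* = (Σwᵢpᵢ)/(Σwᵢ).
Σwᵢ = 134.
Σwᵢxᵢ = 80·6 + 20·10 + 4·2 + 30·4 = 808.
Σwᵢyᵢ = 80·8 + 20·1 + 4·1 + 30·10 = 964.
x* = 808/134 = 6.03, y* = 964/134 = 7.19.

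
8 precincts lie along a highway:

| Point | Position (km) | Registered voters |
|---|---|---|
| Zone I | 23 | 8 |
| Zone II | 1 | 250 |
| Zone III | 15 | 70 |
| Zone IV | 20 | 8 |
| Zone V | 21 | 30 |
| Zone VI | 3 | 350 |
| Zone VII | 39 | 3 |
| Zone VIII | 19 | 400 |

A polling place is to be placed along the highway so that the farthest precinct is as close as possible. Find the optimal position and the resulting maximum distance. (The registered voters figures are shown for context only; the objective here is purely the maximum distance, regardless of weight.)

The 1-center on a line is the midpoint of the two extreme points: leftmost at 1, rightmost at 39.
Optimal location = (1 + 39)/2 = 20; maximum distance = (39 − 1)/2 = 19.

location 20, max distance 19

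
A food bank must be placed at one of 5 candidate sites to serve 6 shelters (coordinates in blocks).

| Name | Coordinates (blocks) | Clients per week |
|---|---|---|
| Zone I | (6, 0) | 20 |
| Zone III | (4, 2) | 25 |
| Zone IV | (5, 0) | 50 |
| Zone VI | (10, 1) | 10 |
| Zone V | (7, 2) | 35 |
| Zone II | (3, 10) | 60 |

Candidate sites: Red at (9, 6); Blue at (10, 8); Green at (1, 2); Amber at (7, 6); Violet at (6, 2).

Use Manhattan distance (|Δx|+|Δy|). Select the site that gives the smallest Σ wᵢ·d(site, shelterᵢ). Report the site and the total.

Total weighted distance at each candidate:
  Red (9, 6): total = 1775
  Blue (10, 8): total = 2115
  Green (1, 2): total = 1425
  Amber (7, 6): total = 1415
  Violet (6, 2): total = 985
Minimum is at Violet with total 985 blocks.

Violet, total 985 blocks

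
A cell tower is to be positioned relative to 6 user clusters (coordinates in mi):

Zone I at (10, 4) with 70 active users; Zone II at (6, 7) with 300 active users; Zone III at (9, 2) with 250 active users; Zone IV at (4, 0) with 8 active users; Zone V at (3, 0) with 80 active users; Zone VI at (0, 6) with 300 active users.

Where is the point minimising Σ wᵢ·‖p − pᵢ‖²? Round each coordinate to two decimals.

(4.98, 4.64)

The minimiser of Σwᵢ‖p−pᵢ‖² is the weighted centroid p* = (Σwᵢpᵢ)/(Σwᵢ).
Σwᵢ = 1008.
Σwᵢxᵢ = 70·10 + 300·6 + 250·9 + 8·4 + 80·3 + 300·0 = 5022.
Σwᵢyᵢ = 70·4 + 300·7 + 250·2 + 8·0 + 80·0 + 300·6 = 4680.
x* = 5022/1008 = 4.98, y* = 4680/1008 = 4.64.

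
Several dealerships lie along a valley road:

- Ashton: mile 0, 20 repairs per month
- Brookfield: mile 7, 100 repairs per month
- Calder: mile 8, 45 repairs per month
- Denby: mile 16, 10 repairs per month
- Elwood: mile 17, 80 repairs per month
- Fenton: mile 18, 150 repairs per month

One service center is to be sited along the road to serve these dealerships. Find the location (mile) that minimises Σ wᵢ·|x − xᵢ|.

For a sum of weighted absolute distances on a line, the optimum is the weighted median (not the mean). Total weight W = 405; half-weight = 202.5.
Sort by position and accumulate weight:
  mile 0 (Ashton, w=20) → cum 20
  mile 7 (Brookfield, w=100) → cum 120
  mile 8 (Calder, w=45) → cum 165
  mile 16 (Denby, w=10) → cum 175
  mile 17 (Elwood, w=80) → cum 255  ≥ 202.5 → median here
  mile 18 (Fenton, w=150) → cum 405
Optimal location: mile 17.

x = 17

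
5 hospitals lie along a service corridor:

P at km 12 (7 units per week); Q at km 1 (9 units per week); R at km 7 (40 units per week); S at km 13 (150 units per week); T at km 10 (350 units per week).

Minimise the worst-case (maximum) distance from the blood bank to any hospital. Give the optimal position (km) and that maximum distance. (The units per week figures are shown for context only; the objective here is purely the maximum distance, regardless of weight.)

location 7, max distance 6

The 1-center on a line is the midpoint of the two extreme points: leftmost at 1, rightmost at 13.
Optimal location = (1 + 13)/2 = 7; maximum distance = (13 − 1)/2 = 6.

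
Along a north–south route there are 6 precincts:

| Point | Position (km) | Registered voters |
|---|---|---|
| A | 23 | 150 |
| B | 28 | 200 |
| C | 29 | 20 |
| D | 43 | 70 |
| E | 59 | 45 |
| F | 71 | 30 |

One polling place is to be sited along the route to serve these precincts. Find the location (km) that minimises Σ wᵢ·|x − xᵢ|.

x = 28

For a sum of weighted absolute distances on a line, the optimum is the weighted median (not the mean). Total weight W = 515; half-weight = 257.5.
Sort by position and accumulate weight:
  km 23 (A, w=150) → cum 150
  km 28 (B, w=200) → cum 350  ≥ 257.5 → median here
  km 29 (C, w=20) → cum 370
  km 43 (D, w=70) → cum 440
  km 59 (E, w=45) → cum 485
  km 71 (F, w=30) → cum 515
Optimal location: km 28.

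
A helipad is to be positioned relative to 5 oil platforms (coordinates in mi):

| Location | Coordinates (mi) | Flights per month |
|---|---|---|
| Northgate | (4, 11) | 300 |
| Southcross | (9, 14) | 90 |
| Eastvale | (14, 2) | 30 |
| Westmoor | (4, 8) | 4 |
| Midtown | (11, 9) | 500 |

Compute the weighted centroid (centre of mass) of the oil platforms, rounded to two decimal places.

(8.60, 9.90)

The minimiser of Σwᵢ‖p−pᵢ‖² is the weighted centroid p* = (Σwᵢpᵢ)/(Σwᵢ).
Σwᵢ = 924.
Σwᵢxᵢ = 300·4 + 90·9 + 30·14 + 4·4 + 500·11 = 7946.
Σwᵢyᵢ = 300·11 + 90·14 + 30·2 + 4·8 + 500·9 = 9152.
x* = 7946/924 = 8.60, y* = 9152/924 = 9.90.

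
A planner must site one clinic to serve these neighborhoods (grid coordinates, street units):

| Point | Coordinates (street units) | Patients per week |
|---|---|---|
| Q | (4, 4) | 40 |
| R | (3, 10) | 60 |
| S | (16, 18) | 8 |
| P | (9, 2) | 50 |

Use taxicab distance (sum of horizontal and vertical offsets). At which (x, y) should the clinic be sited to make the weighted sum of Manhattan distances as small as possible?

Manhattan distance separates: Σwᵢ(|x−xᵢ|+|y−yᵢ|) = Σwᵢ|x−xᵢ| + Σwᵢ|y−yᵢ|, so x and y are optimised independently as 1-D weighted medians.
Total weight W = 158; half = 79.
x-coordinate, sorted with cumulative weight:
  x=3 (R, w=60) cum 60
  x=4 (Q, w=40) cum 100  ← median
  x=9 (P, w=50) cum 150
  x=16 (S, w=8) cum 158
⇒ x* = 4
y-coordinate, sorted with cumulative weight:
  y=2 (P, w=50) cum 50
  y=4 (Q, w=40) cum 90  ← median
  y=10 (R, w=60) cum 150
  y=18 (S, w=8) cum 158
⇒ y* = 4

(4, 4)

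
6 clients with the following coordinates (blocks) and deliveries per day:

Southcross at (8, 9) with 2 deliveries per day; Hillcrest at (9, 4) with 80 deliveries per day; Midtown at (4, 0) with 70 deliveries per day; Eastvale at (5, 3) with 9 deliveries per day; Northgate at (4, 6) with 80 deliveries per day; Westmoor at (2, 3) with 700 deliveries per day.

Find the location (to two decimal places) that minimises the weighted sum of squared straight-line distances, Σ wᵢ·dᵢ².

The minimiser of Σwᵢ‖p−pᵢ‖² is the weighted centroid p* = (Σwᵢpᵢ)/(Σwᵢ).
Σwᵢ = 941.
Σwᵢxᵢ = 2·8 + 80·9 + 70·4 + 9·5 + 80·4 + 700·2 = 2781.
Σwᵢyᵢ = 2·9 + 80·4 + 70·0 + 9·3 + 80·6 + 700·3 = 2945.
x* = 2781/941 = 2.96, y* = 2945/941 = 3.13.

(2.96, 3.13)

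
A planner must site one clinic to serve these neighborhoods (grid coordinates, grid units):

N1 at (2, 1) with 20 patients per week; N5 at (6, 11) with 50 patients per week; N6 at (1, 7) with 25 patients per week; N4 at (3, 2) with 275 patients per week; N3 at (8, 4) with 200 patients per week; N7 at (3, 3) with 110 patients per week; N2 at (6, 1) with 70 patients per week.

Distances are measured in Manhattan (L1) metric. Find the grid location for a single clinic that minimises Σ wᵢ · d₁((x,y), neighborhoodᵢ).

(3, 3)

Manhattan distance separates: Σwᵢ(|x−xᵢ|+|y−yᵢ|) = Σwᵢ|x−xᵢ| + Σwᵢ|y−yᵢ|, so x and y are optimised independently as 1-D weighted medians.
Total weight W = 750; half = 375.
x-coordinate, sorted with cumulative weight:
  x=1 (N6, w=25) cum 25
  x=2 (N1, w=20) cum 45
  x=3 (N4, w=275) cum 320
  x=3 (N7, w=110) cum 430  ← median
  x=6 (N5, w=50) cum 480
  x=6 (N2, w=70) cum 550
  x=8 (N3, w=200) cum 750
⇒ x* = 3
y-coordinate, sorted with cumulative weight:
  y=1 (N1, w=20) cum 20
  y=1 (N2, w=70) cum 90
  y=2 (N4, w=275) cum 365
  y=3 (N7, w=110) cum 475  ← median
  y=4 (N3, w=200) cum 675
  y=7 (N6, w=25) cum 700
  y=11 (N5, w=50) cum 750
⇒ y* = 3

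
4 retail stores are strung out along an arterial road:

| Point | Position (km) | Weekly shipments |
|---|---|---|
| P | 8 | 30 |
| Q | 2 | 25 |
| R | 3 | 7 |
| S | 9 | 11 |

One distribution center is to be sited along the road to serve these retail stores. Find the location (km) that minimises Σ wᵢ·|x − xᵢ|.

For a sum of weighted absolute distances on a line, the optimum is the weighted median (not the mean). Total weight W = 73; half-weight = 36.5.
Sort by position and accumulate weight:
  km 2 (Q, w=25) → cum 25
  km 3 (R, w=7) → cum 32
  km 8 (P, w=30) → cum 62  ≥ 36.5 → median here
  km 9 (S, w=11) → cum 73
Optimal location: km 8.

x = 8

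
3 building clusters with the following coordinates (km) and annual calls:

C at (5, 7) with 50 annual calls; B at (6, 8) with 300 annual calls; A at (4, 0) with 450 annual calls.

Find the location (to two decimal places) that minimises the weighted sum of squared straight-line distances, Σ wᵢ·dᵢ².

(4.81, 3.44)

The minimiser of Σwᵢ‖p−pᵢ‖² is the weighted centroid p* = (Σwᵢpᵢ)/(Σwᵢ).
Σwᵢ = 800.
Σwᵢxᵢ = 50·5 + 300·6 + 450·4 = 3850.
Σwᵢyᵢ = 50·7 + 300·8 + 450·0 = 2750.
x* = 3850/800 = 4.81, y* = 2750/800 = 3.44.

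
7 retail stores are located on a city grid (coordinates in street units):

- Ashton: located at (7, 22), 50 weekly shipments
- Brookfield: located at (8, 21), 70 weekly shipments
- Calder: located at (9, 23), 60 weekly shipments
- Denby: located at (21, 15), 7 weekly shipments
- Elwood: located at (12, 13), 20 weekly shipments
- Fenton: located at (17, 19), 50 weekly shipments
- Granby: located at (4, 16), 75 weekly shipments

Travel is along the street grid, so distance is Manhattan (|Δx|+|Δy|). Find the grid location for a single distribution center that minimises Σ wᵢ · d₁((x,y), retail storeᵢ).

Manhattan distance separates: Σwᵢ(|x−xᵢ|+|y−yᵢ|) = Σwᵢ|x−xᵢ| + Σwᵢ|y−yᵢ|, so x and y are optimised independently as 1-D weighted medians.
Total weight W = 332; half = 166.
x-coordinate, sorted with cumulative weight:
  x=4 (Granby, w=75) cum 75
  x=7 (Ashton, w=50) cum 125
  x=8 (Brookfield, w=70) cum 195  ← median
  x=9 (Calder, w=60) cum 255
  x=12 (Elwood, w=20) cum 275
  x=17 (Fenton, w=50) cum 325
  x=21 (Denby, w=7) cum 332
⇒ x* = 8
y-coordinate, sorted with cumulative weight:
  y=13 (Elwood, w=20) cum 20
  y=15 (Denby, w=7) cum 27
  y=16 (Granby, w=75) cum 102
  y=19 (Fenton, w=50) cum 152
  y=21 (Brookfield, w=70) cum 222  ← median
  y=22 (Ashton, w=50) cum 272
  y=23 (Calder, w=60) cum 332
⇒ y* = 21

(8, 21)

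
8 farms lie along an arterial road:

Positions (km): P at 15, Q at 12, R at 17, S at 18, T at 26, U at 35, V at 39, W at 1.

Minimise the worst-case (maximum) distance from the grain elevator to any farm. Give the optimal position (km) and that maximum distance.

The 1-center on a line is the midpoint of the two extreme points: leftmost at 1, rightmost at 39.
Optimal location = (1 + 39)/2 = 20; maximum distance = (39 − 1)/2 = 19.

location 20, max distance 19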